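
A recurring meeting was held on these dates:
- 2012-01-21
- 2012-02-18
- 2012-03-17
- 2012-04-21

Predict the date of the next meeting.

These are Saturdays at 28- or 35-day spacing (28, 28, 35).
The pattern: 3rd Saturday of the month.
May 2012 — 3rd Saturday is 2012-05-19.

2012-05-19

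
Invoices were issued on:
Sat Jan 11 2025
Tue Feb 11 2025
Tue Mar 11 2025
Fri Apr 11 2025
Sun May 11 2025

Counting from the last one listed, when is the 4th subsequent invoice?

Thu Sep 11 2025

The day-of-month is always 11 (31, 28, 31, 30 days between events).
So this recurs on the 11th of each month.
Next: June 2025 → Wed Jun 11 2025.
July 2025: Fri Jul 11 2025.
August 2025: Mon Aug 11 2025.
September 2025: Thu Sep 11 2025.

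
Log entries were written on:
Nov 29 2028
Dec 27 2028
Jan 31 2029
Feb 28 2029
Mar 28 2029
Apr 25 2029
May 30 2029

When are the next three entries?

Jun 27 2029, Jul 25 2029, Aug 29 2029

Every date is a Wednesday; gaps 28, 35, 28, 28, 28, 35 days.
Each is the last Wednesday of its month (at least one falls on the 29th or later, ruling out '4th Wednesday').
June 2029 ends with Wednesday Jun 27 2029.
Last Wednesday of July 2029: Jul 25 2029.
August 2029 ends with Wednesday Aug 29 2029.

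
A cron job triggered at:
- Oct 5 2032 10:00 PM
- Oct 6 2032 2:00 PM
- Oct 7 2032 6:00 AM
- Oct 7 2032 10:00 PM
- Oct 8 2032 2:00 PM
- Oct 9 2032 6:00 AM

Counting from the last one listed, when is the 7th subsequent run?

Oct 13 2032 10:00 PM

Spacing: 16, 16, 16, 16, 16 h — constant 16 h.
Oct 9 2032 6:00 AM + 16 h = Oct 9 2032 10:00 PM.
Oct 9 2032 10:00 PM + 16 h = Oct 10 2032 2:00 PM.
Oct 10 2032 2:00 PM + 16 h = Oct 11 2032 6:00 AM.
Oct 11 2032 6:00 AM + 16 h = Oct 11 2032 10:00 PM.
Oct 11 2032 10:00 PM + 16 h = Oct 12 2032 2:00 PM.
Oct 12 2032 2:00 PM + 16 h = Oct 13 2032 6:00 AM.
Oct 13 2032 6:00 AM + 16 h = Oct 13 2032 10:00 PM.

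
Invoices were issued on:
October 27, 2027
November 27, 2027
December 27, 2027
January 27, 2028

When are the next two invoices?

Gaps: 31, 30, 31 days — not constant. Every event is on the 27th of the month.
Pattern: the 27th of each month.
February 2028: February 27, 2028.
March 2028: March 27, 2028.

February 27, 2028; March 27, 2028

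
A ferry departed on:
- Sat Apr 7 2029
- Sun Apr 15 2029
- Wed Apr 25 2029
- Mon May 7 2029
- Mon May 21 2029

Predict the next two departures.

Wed Jun 6 2029, Sun Jun 24 2029

Intervals are 8, 10, 12, 14 days — an arithmetic progression with common difference 2.
Next gap: 16 days. Mon May 21 2029 + 16 days = Wed Jun 6 2029.
Next gap: 18 days. Wed Jun 6 2029 + 18 days = Sun Jun 24 2029.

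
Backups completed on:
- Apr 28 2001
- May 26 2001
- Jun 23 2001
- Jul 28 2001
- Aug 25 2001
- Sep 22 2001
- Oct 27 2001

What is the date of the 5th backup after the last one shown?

All dates are Saturdays, 28, 28, 35, 28, 28, 35 days apart.
Specifically, the 4th Saturday of each month.
November 2001 — 4th Saturday is Nov 24 2001.
4th Saturday of December 2001: Dec 22 2001.
4th Saturday of January 2002: Jan 26 2002.
February 2002 — 4th Saturday is Feb 23 2002.
4th Saturday of March 2002: Mar 23 2002.

Mar 23 2002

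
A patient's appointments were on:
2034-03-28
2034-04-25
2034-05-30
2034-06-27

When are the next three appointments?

These are Tuesdays with 28, 35, 28-day gaps.
Each is the final Tuesday of its month — 2034-05-30 is past the 28th, so '4th Tuesday' doesn't fit.
Last Tuesday of July 2034: 2034-07-25.
Last Tuesday of August 2034: 2034-08-29.
Last Tuesday of September 2034: 2034-09-26.

2034-07-25, 2034-08-29, 2034-09-26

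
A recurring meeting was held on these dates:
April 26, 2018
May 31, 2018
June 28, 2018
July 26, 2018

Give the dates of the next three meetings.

August 30, 2018; September 27, 2018; October 25, 2018

Every date is a Thursday; gaps 35, 28, 28 days.
Each is the last Thursday of its month (at least one falls on the 29th or later, ruling out '4th Thursday').
Last Thursday of August 2018: August 30, 2018.
September 2018 ends with Thursday September 27, 2018.
Last Thursday of October 2018: October 25, 2018.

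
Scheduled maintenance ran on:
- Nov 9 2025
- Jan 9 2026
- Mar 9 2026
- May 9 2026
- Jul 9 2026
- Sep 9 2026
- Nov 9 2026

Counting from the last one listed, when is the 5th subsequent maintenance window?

The day-of-month is always 9 (61, 59, 61, 61, 62, 61 days between events).
So this recurs on the 9th of every 2 months.
January 2027: Jan 9 2027.
Next: March 2027 → Mar 9 2027.
May 2027: May 9 2027.
Next: July 2027 → Jul 9 2027.
Next: September 2027 → Sep 9 2027.

Sep 9 2027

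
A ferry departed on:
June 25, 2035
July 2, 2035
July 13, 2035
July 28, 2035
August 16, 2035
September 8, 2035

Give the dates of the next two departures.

The spacing grows by 4 each time: 7, 11, 15, 19, 23 days.
Next gap: 27 days. September 8, 2035 + 27 days = October 5, 2035.
Next gap: 31 days. October 5, 2035 + 31 days = November 5, 2035.

October 5, 2035; November 5, 2035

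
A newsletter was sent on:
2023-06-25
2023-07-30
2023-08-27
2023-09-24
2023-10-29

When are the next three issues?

Every date is a Sunday; gaps 35, 28, 28, 35 days.
Each is the last Sunday of its month (at least one falls on the 29th or later, ruling out '4th Sunday').
Last Sunday of November 2023: 2023-11-26.
Last Sunday of December 2023: 2023-12-31.
January 2024 ends with Sunday 2024-01-28.

2023-11-26, 2023-12-31, 2024-01-28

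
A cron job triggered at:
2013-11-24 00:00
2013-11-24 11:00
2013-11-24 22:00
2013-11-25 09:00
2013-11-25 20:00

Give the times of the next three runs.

2013-11-26 07:00, 2013-11-26 18:00, 2013-11-27 05:00

Spacing: 11, 11, 11, 11 h — constant 11 h.
2013-11-25 20:00 + 11 h = 2013-11-26 07:00.
2013-11-26 07:00 + 11 h = 2013-11-26 18:00.
2013-11-26 18:00 + 11 h = 2013-11-27 05:00.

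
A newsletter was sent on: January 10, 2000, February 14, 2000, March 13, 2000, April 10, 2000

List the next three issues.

May 8, 2000; June 12, 2000; July 10, 2000

These are Mondays at 28- or 35-day spacing (35, 28, 28).
The pattern: 2nd Monday of the month.
May 2000 — 2nd Monday is May 8, 2000.
June 2000 — 2nd Monday is June 12, 2000.
2nd Monday of July 2000: July 10, 2000.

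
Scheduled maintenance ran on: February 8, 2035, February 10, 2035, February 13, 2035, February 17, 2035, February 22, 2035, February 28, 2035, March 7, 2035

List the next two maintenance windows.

March 15, 2035; March 24, 2035

Intervals are 2, 3, 4, 5, 6, 7 days — an arithmetic progression with common difference 1.
Next gap: 8 days. March 7, 2035 + 8 days = March 15, 2035.
Next gap: 9 days. March 15, 2035 + 9 days = March 24, 2035.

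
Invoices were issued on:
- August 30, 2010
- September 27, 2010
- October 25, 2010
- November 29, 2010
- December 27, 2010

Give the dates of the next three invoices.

January 31, 2011; February 28, 2011; March 28, 2011

These are Mondays with 28, 28, 35, 28-day gaps.
Each is the final Monday of its month — August 30, 2010 is past the 28th, so '4th Monday' doesn't fit.
January 2011 ends with Monday January 31, 2011.
Last Monday of February 2011: February 28, 2011.
March 2011 ends with Monday March 28, 2011.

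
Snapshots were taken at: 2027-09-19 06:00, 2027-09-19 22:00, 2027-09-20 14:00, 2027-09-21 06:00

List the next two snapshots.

The interval is a steady 16 hours (16, 16, 16).
2027-09-21 06:00 + 16 h = 2027-09-21 22:00.
2027-09-21 22:00 + 16 h = 2027-09-22 14:00.

2027-09-21 22:00, 2027-09-22 14:00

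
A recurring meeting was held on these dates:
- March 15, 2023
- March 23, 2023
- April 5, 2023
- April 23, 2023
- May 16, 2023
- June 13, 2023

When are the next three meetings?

The spacing grows by 5 each time: 8, 13, 18, 23, 28 days.
Next gap: 33 days. June 13, 2023 + 33 days = July 16, 2023.
Next gap: 38 days. July 16, 2023 + 38 days = August 23, 2023.
Next gap: 43 days. August 23, 2023 + 43 days = October 5, 2023.

July 16, 2023; August 23, 2023; October 5, 2023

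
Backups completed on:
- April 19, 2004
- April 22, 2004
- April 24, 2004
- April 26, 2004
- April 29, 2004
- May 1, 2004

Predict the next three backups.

May 3, 2004; May 6, 2004; May 8, 2004

The gap pattern 3, 2, 2, 3, 2 repeats every 3 events.
These are the Mondays, Thursdays and Saturdays of each week.
Next Monday: May 3, 2004.
Next Thursday: May 6, 2004.
Next Saturday: May 8, 2004.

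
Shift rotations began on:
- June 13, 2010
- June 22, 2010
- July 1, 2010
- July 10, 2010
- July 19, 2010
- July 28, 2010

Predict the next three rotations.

August 6, 2010; August 15, 2010; August 24, 2010

Every event comes 9 days after the last (9, 9, 9, 9, 9).
July 28, 2010 + 9 days = August 6, 2010.
August 6, 2010 + 9 days = August 15, 2010.
August 15, 2010 + 9 days = August 24, 2010.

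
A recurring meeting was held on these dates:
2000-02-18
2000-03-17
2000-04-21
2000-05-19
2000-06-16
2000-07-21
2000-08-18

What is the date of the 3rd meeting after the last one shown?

These are Fridays at 28- or 35-day spacing (28, 35, 28, 28, 35, 28).
The pattern: 3rd Friday of the month.
September 2000 — 3rd Friday is 2000-09-15.
October 2000 — 3rd Friday is 2000-10-20.
November 2000 — 3rd Friday is 2000-11-17.

2000-11-17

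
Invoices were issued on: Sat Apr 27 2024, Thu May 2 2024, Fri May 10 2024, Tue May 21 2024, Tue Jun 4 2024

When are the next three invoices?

Gaps: 5, 8, 11, 14 days — each gap is 3 larger than the previous one.
Next gap: 17 days. Tue Jun 4 2024 + 17 days = Fri Jun 21 2024.
Next gap: 20 days. Fri Jun 21 2024 + 20 days = Thu Jul 11 2024.
Next gap: 23 days. Thu Jul 11 2024 + 23 days = Sat Aug 3 2024.

Fri Jun 21 2024, Thu Jul 11 2024, Sat Aug 3 2024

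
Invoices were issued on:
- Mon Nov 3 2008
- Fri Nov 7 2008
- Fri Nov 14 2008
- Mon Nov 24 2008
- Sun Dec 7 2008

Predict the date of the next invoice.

Tue Dec 23 2008

Gaps: 4, 7, 10, 13 days — each gap is 3 larger than the previous one.
Next gap: 16 days. Sun Dec 7 2008 + 16 days = Tue Dec 23 2008.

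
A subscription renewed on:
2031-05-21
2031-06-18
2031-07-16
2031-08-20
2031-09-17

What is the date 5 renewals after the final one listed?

Gaps: 28, 28, 35, 28 days — a mix of 28 and 35. Every date is a Wednesday.
Each is the 3rd Wednesday of its month.
October 2031 — 3rd Wednesday is 2031-10-15.
November 2031 — 3rd Wednesday is 2031-11-19.
3rd Wednesday of December 2031: 2031-12-17.
3rd Wednesday of January 2032: 2032-01-21.
February 2032 — 3rd Wednesday is 2032-02-18.

2032-02-18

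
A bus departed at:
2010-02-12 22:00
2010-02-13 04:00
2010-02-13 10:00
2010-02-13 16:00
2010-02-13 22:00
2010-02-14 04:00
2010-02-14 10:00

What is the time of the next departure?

The interval is a steady 6 hours (6, 6, 6, 6, 6, 6).
2010-02-14 10:00 + 6 h = 2010-02-14 16:00.

2010-02-14 16:00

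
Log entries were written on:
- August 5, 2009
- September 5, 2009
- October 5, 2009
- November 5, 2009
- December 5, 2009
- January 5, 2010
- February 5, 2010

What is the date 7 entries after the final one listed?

The day-of-month is always 5 (31, 30, 31, 30, 31, 31 days between events).
So this recurs on the 5th of each month.
Next: March 2010 → March 5, 2010.
Next: April 2010 → April 5, 2010.
Next: May 2010 → May 5, 2010.
Next: June 2010 → June 5, 2010.
Next: July 2010 → July 5, 2010.
Next: August 2010 → August 5, 2010.
Next: September 2010 → September 5, 2010.

September 5, 2010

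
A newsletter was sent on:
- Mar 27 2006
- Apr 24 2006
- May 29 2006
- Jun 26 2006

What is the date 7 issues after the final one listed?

All Mondays; the gaps (28, 35, 28) vary with month length.
This is the last Monday of each month.
Last Monday of July 2006: Jul 31 2006.
Last Monday of August 2006: Aug 28 2006.
Last Monday of September 2006: Sep 25 2006.
Last Monday of October 2006: Oct 30 2006.
Last Monday of November 2006: Nov 27 2006.
December 2006 ends with Monday Dec 25 2006.
Last Monday of January 2007: Jan 29 2007.

Jan 29 2007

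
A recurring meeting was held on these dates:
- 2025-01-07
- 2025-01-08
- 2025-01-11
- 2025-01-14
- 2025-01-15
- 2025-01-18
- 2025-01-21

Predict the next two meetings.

2025-01-22, 2025-01-25

Every event lands on a Tuesday or Wednesday or Saturday (gaps cycle 1, 3, 3, 1, 3, 3).
So the schedule is: every Tuesday, Wednesday and Saturday.
Next Wednesday: 2025-01-22.
Next Saturday: 2025-01-25.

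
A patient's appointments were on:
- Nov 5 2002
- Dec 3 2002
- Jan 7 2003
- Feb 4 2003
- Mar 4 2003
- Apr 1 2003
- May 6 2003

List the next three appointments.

Gaps: 28, 35, 28, 28, 28, 35 days — a mix of 28 and 35. Every date is a Tuesday.
Each is the 1st Tuesday of its month.
June 2003 — 1st Tuesday is Jun 3 2003.
July 2003 — 1st Tuesday is Jul 1 2003.
August 2003 — 1st Tuesday is Aug 5 2003.

Jun 3 2003, Jul 1 2003, Aug 5 2003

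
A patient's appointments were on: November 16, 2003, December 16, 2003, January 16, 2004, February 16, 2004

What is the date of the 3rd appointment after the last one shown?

The day-of-month is always 16 (30, 31, 31 days between events).
So this recurs on the 16th of each month.
March 2004: March 16, 2004.
Next: April 2004 → April 16, 2004.
Next: May 2004 → May 16, 2004.

May 16, 2004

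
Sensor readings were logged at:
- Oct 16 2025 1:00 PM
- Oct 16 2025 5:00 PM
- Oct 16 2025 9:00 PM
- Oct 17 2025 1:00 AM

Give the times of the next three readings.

Gaps: 4, 4, 4 hours — each event is 4 hours after the previous one.
Oct 17 2025 1:00 AM + 4 h = Oct 17 2025 5:00 AM.
Oct 17 2025 5:00 AM + 4 h = Oct 17 2025 9:00 AM.
Oct 17 2025 9:00 AM + 4 h = Oct 17 2025 1:00 PM.

Oct 17 2025 5:00 AM, Oct 17 2025 9:00 AM, Oct 17 2025 1:00 PM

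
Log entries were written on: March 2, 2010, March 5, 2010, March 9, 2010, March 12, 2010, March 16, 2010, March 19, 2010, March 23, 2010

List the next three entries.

Every event lands on a Tuesday or Friday (gaps cycle 3, 4, 3, 4, 3, 4).
So the schedule is: every Tuesday and Friday.
Next Friday: March 26, 2010.
The following Tuesday is March 30, 2010.
The following Friday is April 2, 2010.

March 26, 2010; March 30, 2010; April 2, 2010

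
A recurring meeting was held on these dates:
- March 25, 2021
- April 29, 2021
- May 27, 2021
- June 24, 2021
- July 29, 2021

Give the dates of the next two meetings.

Every date is a Thursday; gaps 35, 28, 28, 35 days.
Each is the last Thursday of its month (at least one falls on the 29th or later, ruling out '4th Thursday').
Last Thursday of August 2021: August 26, 2021.
September 2021 ends with Thursday September 30, 2021.

August 26, 2021; September 30, 2021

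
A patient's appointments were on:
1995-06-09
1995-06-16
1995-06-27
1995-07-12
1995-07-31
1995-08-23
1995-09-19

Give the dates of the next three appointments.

1995-10-20, 1995-11-24, 1996-01-02

The spacing grows by 4 each time: 7, 11, 15, 19, 23, 27 days.
Next gap: 31 days. 1995-09-19 + 31 days = 1995-10-20.
Next gap: 35 days. 1995-10-20 + 35 days = 1995-11-24.
Next gap: 39 days. 1995-11-24 + 39 days = 1996-01-02.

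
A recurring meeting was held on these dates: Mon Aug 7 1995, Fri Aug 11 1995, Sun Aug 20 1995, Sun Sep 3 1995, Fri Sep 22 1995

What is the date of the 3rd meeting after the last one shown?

Gaps: 4, 9, 14, 19 days — each gap is 5 larger than the previous one.
Next gap: 24 days. Fri Sep 22 1995 + 24 days = Mon Oct 16 1995.
Next gap: 29 days. Mon Oct 16 1995 + 29 days = Tue Nov 14 1995.
Next gap: 34 days. Tue Nov 14 1995 + 34 days = Mon Dec 18 1995.

Mon Dec 18 1995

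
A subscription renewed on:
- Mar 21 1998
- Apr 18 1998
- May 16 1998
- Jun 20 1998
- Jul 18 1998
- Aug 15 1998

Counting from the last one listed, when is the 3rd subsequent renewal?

Nov 21 1998

All dates are Saturdays, 28, 28, 35, 28, 28 days apart.
Specifically, the 3rd Saturday of each month.
3rd Saturday of September 1998: Sep 19 1998.
3rd Saturday of October 1998: Oct 17 1998.
3rd Saturday of November 1998: Nov 21 1998.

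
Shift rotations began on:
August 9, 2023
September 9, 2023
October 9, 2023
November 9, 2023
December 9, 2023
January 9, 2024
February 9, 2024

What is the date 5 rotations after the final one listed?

Gaps: 31, 30, 31, 30, 31, 31 days — not constant. Every event is on the 9th of the month.
Pattern: the 9th of each month.
Next: March 2024 → March 9, 2024.
April 2024: April 9, 2024.
May 2024: May 9, 2024.
June 2024: June 9, 2024.
July 2024: July 9, 2024.

July 9, 2024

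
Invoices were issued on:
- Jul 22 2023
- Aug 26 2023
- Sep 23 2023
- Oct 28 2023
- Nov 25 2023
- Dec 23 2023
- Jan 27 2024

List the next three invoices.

All dates are Saturdays, 35, 28, 35, 28, 28, 35 days apart.
Specifically, the 4th Saturday of each month.
February 2024 — 4th Saturday is Feb 24 2024.
March 2024 — 4th Saturday is Mar 23 2024.
4th Saturday of April 2024: Apr 27 2024.

Feb 24 2024, Mar 23 2024, Apr 27 2024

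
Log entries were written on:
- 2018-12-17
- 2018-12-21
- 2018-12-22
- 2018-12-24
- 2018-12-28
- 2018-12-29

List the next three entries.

Every event lands on a Monday or Friday or Saturday (gaps cycle 4, 1, 2, 4, 1).
So the schedule is: every Monday, Friday and Saturday.
Next Monday: 2018-12-31.
Next Friday: 2019-01-04.
Next Saturday: 2019-01-05.

2018-12-31, 2019-01-04, 2019-01-05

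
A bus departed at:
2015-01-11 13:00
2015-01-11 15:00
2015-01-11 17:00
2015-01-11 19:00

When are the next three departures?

2015-01-11 21:00, 2015-01-11 23:00, 2015-01-12 01:00

Gaps: 2, 2, 2 hours — each event is 2 hours after the previous one.
2015-01-11 19:00 + 2 h = 2015-01-11 21:00.
2015-01-11 21:00 + 2 h = 2015-01-11 23:00.
2015-01-11 23:00 + 2 h = 2015-01-12 01:00.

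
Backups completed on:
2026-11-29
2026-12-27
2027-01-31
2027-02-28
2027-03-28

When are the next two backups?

2027-04-25, 2027-05-30

These are Sundays with 28, 35, 28, 28-day gaps.
Each is the final Sunday of its month — 2026-11-29 is past the 28th, so '4th Sunday' doesn't fit.
Last Sunday of April 2027: 2027-04-25.
May 2027 ends with Sunday 2027-05-30.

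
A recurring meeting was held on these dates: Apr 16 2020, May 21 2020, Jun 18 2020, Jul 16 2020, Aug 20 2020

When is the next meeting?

All dates are Thursdays, 35, 28, 28, 35 days apart.
Specifically, the 3rd Thursday of each month.
September 2020 — 3rd Thursday is Sep 17 2020.

Sep 17 2020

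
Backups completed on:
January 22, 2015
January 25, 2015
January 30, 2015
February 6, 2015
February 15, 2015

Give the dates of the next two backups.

Gaps: 3, 5, 7, 9 days — each gap is 2 larger than the previous one.
Next gap: 11 days. February 15, 2015 + 11 days = February 26, 2015.
Next gap: 13 days. February 26, 2015 + 13 days = March 11, 2015.

February 26, 2015; March 11, 2015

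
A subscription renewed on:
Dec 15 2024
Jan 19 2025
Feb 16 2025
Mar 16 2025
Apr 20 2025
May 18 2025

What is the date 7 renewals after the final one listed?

Gaps: 35, 28, 28, 35, 28 days — a mix of 28 and 35. Every date is a Sunday.
Each is the 3rd Sunday of its month.
3rd Sunday of June 2025: Jun 15 2025.
3rd Sunday of July 2025: Jul 20 2025.
August 2025 — 3rd Sunday is Aug 17 2025.
September 2025 — 3rd Sunday is Sep 21 2025.
3rd Sunday of October 2025: Oct 19 2025.
November 2025 — 3rd Sunday is Nov 16 2025.
December 2025 — 3rd Sunday is Dec 21 2025.

Dec 21 2025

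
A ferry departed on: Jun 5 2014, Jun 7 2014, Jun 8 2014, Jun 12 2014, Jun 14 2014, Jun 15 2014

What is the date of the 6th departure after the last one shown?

Gaps: 2, 1, 4, 2, 1 days — not constant, but cyclic with period 3.
The events fall on every Thursday, Saturday and Sunday.
The following Thursday is Jun 19 2014.
Next Saturday: Jun 21 2014.
Next Sunday: Jun 22 2014.
The following Thursday is Jun 26 2014.
Next Saturday: Jun 28 2014.
Next Sunday: Jun 29 2014.

Jun 29 2014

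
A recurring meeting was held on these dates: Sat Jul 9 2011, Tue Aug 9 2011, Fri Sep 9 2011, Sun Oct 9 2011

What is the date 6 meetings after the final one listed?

Each date is the 9th; the gaps (31, 31, 30) track the month lengths.
The rule is the 9th of each month.
Next: November 2011 → Wed Nov 9 2011.
Next: December 2011 → Fri Dec 9 2011.
January 2012: Mon Jan 9 2012.
Next: February 2012 → Thu Feb 9 2012.
Next: March 2012 → Fri Mar 9 2012.
April 2012: Mon Apr 9 2012.

Mon Apr 9 2012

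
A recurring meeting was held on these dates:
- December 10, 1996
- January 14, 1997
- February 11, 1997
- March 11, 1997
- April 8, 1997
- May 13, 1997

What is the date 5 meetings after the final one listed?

October 14, 1997

Gaps: 35, 28, 28, 28, 35 days — a mix of 28 and 35. Every date is a Tuesday.
Each is the 2nd Tuesday of its month.
June 1997 — 2nd Tuesday is June 10, 1997.
July 1997 — 2nd Tuesday is July 8, 1997.
2nd Tuesday of August 1997: August 12, 1997.
September 1997 — 2nd Tuesday is September 9, 1997.
October 1997 — 2nd Tuesday is October 14, 1997.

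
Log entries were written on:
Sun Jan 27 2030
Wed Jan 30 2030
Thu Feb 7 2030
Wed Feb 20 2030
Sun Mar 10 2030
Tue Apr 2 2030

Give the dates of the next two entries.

The spacing grows by 5 each time: 3, 8, 13, 18, 23 days.
Next gap: 28 days. Tue Apr 2 2030 + 28 days = Tue Apr 30 2030.
Next gap: 33 days. Tue Apr 30 2030 + 33 days = Sun Jun 2 2030.

Tue Apr 30 2030, Sun Jun 2 2030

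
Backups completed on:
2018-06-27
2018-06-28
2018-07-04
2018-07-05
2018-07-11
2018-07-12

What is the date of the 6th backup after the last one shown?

2018-08-02

Every event lands on a Wednesday or Thursday (gaps cycle 1, 6, 1, 6, 1).
So the schedule is: every Wednesday and Thursday.
The following Wednesday is 2018-07-18.
The following Thursday is 2018-07-19.
Next Wednesday: 2018-07-25.
The following Thursday is 2018-07-26.
Next Wednesday: 2018-08-01.
Next Thursday: 2018-08-02.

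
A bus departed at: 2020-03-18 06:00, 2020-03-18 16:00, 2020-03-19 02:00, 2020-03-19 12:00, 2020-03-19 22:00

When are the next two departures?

Spacing: 10, 10, 10, 10 h — constant 10 h.
2020-03-19 22:00 + 10 h = 2020-03-20 08:00.
2020-03-20 08:00 + 10 h = 2020-03-20 18:00.

2020-03-20 08:00, 2020-03-20 18:00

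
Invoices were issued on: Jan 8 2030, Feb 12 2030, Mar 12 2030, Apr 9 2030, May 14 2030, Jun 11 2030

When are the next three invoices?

Jul 9 2030, Aug 13 2030, Sep 10 2030

Gaps: 35, 28, 28, 35, 28 days — a mix of 28 and 35. Every date is a Tuesday.
Each is the 2nd Tuesday of its month.
July 2030 — 2nd Tuesday is Jul 9 2030.
August 2030 — 2nd Tuesday is Aug 13 2030.
September 2030 — 2nd Tuesday is Sep 10 2030.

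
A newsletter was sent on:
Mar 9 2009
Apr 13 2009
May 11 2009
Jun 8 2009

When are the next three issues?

Jul 13 2009, Aug 10 2009, Sep 14 2009

These are Mondays at 28- or 35-day spacing (35, 28, 28).
The pattern: 2nd Monday of the month.
July 2009 — 2nd Monday is Jul 13 2009.
2nd Monday of August 2009: Aug 10 2009.
September 2009 — 2nd Monday is Sep 14 2009.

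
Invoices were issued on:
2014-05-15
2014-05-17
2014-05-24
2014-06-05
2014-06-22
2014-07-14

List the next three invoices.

2014-08-10, 2014-09-11, 2014-10-18

Intervals are 2, 7, 12, 17, 22 days — an arithmetic progression with common difference 5.
Next gap: 27 days. 2014-07-14 + 27 days = 2014-08-10.
Next gap: 32 days. 2014-08-10 + 32 days = 2014-09-11.
Next gap: 37 days. 2014-09-11 + 37 days = 2014-10-18.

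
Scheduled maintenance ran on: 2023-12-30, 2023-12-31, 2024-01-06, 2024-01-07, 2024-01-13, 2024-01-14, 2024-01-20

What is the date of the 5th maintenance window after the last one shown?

The gap pattern 1, 6, 1, 6, 1, 6 repeats every 2 events.
These are the Saturdays and Sundays of each week.
The following Sunday is 2024-01-21.
Next Saturday: 2024-01-27.
The following Sunday is 2024-01-28.
Next Saturday: 2024-02-03.
Next Sunday: 2024-02-04.

2024-02-04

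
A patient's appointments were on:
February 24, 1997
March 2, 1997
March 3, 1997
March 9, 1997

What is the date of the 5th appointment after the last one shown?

Gaps: 6, 1, 6 days — not constant, but cyclic with period 2.
The events fall on every Monday and Sunday.
Next Monday: March 10, 1997.
Next Sunday: March 16, 1997.
The following Monday is March 17, 1997.
Next Sunday: March 23, 1997.
Next Monday: March 24, 1997.

March 24, 1997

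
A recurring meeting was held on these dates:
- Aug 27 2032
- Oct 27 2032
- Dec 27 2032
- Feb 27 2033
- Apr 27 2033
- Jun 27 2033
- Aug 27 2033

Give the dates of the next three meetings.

Oct 27 2033, Dec 27 2033, Feb 27 2034

Gaps: 61, 61, 62, 59, 61, 61 days — not constant. Every event is on the 27th of the month.
Pattern: the 27th of every 2 months.
Next: October 2033 → Oct 27 2033.
Next: December 2033 → Dec 27 2033.
February 2034: Feb 27 2034.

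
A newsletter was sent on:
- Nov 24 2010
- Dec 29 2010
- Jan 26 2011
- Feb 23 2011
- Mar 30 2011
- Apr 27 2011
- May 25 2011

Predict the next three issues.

Jun 29 2011, Jul 27 2011, Aug 31 2011

These are Wednesdays with 35, 28, 28, 35, 28, 28-day gaps.
Each is the final Wednesday of its month — Dec 29 2010 is past the 28th, so '4th Wednesday' doesn't fit.
June 2011 ends with Wednesday Jun 29 2011.
July 2011 ends with Wednesday Jul 27 2011.
August 2011 ends with Wednesday Aug 31 2011.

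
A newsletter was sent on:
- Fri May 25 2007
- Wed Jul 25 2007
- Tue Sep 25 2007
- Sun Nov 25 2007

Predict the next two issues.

Gaps: 61, 62, 61 days — not constant. Every event is on the 25th of the month.
Pattern: the 25th of every 2 months.
January 2008: Fri Jan 25 2008.
Next: March 2008 → Tue Mar 25 2008.

Fri Jan 25 2008, Tue Mar 25 2008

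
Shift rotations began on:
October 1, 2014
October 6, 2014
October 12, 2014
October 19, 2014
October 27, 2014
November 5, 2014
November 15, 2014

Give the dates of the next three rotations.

November 26, 2014; December 8, 2014; December 21, 2014

The spacing grows by 1 each time: 5, 6, 7, 8, 9, 10 days.
Next gap: 11 days. November 15, 2014 + 11 days = November 26, 2014.
Next gap: 12 days. November 26, 2014 + 12 days = December 8, 2014.
Next gap: 13 days. December 8, 2014 + 13 days = December 21, 2014.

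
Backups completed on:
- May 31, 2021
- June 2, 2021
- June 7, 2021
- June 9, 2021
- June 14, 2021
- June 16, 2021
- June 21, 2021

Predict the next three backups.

Gaps: 2, 5, 2, 5, 2, 5 days — not constant, but cyclic with period 2.
The events fall on every Monday and Wednesday.
Next Wednesday: June 23, 2021.
Next Monday: June 28, 2021.
The following Wednesday is June 30, 2021.

June 23, 2021; June 28, 2021; June 30, 2021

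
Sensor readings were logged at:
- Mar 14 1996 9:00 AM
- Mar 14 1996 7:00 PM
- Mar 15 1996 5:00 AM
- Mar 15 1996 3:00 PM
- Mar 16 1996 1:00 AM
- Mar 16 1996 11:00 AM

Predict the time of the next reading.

Mar 16 1996 9:00 PM

The interval is a steady 10 hours (10, 10, 10, 10, 10).
Mar 16 1996 11:00 AM + 10 h = Mar 16 1996 9:00 PM.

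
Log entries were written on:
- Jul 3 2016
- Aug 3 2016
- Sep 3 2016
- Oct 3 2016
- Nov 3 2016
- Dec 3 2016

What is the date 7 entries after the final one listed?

Gaps: 31, 31, 30, 31, 30 days — not constant. Every event is on the 3rd of the month.
Pattern: the 3rd of each month.
Next: January 2017 → Jan 3 2017.
Next: February 2017 → Feb 3 2017.
Next: March 2017 → Mar 3 2017.
April 2017: Apr 3 2017.
Next: May 2017 → May 3 2017.
June 2017: Jun 3 2017.
July 2017: Jul 3 2017.

Jul 3 2017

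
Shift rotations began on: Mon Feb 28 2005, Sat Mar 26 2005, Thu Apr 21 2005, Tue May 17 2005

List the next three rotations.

Sun Jun 12 2005, Fri Jul 8 2005, Wed Aug 3 2005

Gaps between consecutive events: 26, 26, 26 days — a constant 26-day interval.
Tue May 17 2005 + 26 days = Sun Jun 12 2005.
Sun Jun 12 2005 + 26 days = Fri Jul 8 2005.
Fri Jul 8 2005 + 26 days = Wed Aug 3 2005.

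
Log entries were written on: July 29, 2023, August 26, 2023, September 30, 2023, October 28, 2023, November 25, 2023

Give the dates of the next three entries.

These are Saturdays with 28, 35, 28, 28-day gaps.
Each is the final Saturday of its month — July 29, 2023 is past the 28th, so '4th Saturday' doesn't fit.
Last Saturday of December 2023: December 30, 2023.
January 2024 ends with Saturday January 27, 2024.
February 2024 ends with Saturday February 24, 2024.

December 30, 2023; January 27, 2024; February 24, 2024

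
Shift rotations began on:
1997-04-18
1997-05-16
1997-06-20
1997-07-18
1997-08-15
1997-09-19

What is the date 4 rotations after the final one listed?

1998-01-16

All dates are Fridays, 28, 35, 28, 28, 35 days apart.
Specifically, the 3rd Friday of each month.
October 1997 — 3rd Friday is 1997-10-17.
November 1997 — 3rd Friday is 1997-11-21.
3rd Friday of December 1997: 1997-12-19.
3rd Friday of January 1998: 1998-01-16.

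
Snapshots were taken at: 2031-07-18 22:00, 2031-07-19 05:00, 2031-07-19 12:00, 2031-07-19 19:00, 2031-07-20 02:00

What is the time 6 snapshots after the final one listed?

The interval is a steady 7 hours (7, 7, 7, 7).
2031-07-20 02:00 + 7 h = 2031-07-20 09:00.
2031-07-20 09:00 + 7 h = 2031-07-20 16:00.
2031-07-20 16:00 + 7 h = 2031-07-20 23:00.
2031-07-20 23:00 + 7 h = 2031-07-21 06:00.
2031-07-21 06:00 + 7 h = 2031-07-21 13:00.
2031-07-21 13:00 + 7 h = 2031-07-21 20:00.

2031-07-21 20:00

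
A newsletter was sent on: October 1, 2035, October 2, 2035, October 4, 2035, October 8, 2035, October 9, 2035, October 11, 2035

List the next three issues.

October 15, 2035; October 16, 2035; October 18, 2035

Gaps: 1, 2, 4, 1, 2 days — not constant, but cyclic with period 3.
The events fall on every Monday, Tuesday and Thursday.
Next Monday: October 15, 2035.
Next Tuesday: October 16, 2035.
Next Thursday: October 18, 2035.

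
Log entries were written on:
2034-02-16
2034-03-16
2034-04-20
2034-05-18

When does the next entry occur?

Gaps: 28, 35, 28 days — a mix of 28 and 35. Every date is a Thursday.
Each is the 3rd Thursday of its month.
June 2034 — 3rd Thursday is 2034-06-15.

2034-06-15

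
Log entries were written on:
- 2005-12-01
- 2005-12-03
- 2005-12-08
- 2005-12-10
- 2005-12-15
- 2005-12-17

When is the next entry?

2005-12-22

Every event lands on a Thursday or Saturday (gaps cycle 2, 5, 2, 5, 2).
So the schedule is: every Thursday and Saturday.
The following Thursday is 2005-12-22.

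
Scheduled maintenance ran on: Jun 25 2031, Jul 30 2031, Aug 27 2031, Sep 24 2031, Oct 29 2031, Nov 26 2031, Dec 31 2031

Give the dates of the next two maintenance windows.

These are Wednesdays with 35, 28, 28, 35, 28, 35-day gaps.
Each is the final Wednesday of its month — Jul 30 2031 is past the 28th, so '4th Wednesday' doesn't fit.
January 2032 ends with Wednesday Jan 28 2032.
Last Wednesday of February 2032: Feb 25 2032.

Jan 28 2032, Feb 25 2032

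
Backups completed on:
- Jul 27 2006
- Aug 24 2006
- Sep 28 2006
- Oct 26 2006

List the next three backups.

Gaps: 28, 35, 28 days — a mix of 28 and 35. Every date is a Thursday.
Each is the 4th Thursday of its month.
4th Thursday of November 2006: Nov 23 2006.
4th Thursday of December 2006: Dec 28 2006.
January 2007 — 4th Thursday is Jan 25 2007.

Nov 23 2006, Dec 28 2006, Jan 25 2007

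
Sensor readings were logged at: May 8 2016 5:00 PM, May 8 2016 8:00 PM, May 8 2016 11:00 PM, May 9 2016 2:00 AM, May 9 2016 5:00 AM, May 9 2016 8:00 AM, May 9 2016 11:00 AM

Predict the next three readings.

May 9 2016 2:00 PM, May 9 2016 5:00 PM, May 9 2016 8:00 PM

Gaps: 3, 3, 3, 3, 3, 3 hours — each event is 3 hours after the previous one.
May 9 2016 11:00 AM + 3 h = May 9 2016 2:00 PM.
May 9 2016 2:00 PM + 3 h = May 9 2016 5:00 PM.
May 9 2016 5:00 PM + 3 h = May 9 2016 8:00 PM.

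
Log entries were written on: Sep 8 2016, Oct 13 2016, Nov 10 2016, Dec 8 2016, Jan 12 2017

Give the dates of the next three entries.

Gaps: 35, 28, 28, 35 days — a mix of 28 and 35. Every date is a Thursday.
Each is the 2nd Thursday of its month.
February 2017 — 2nd Thursday is Feb 9 2017.
2nd Thursday of March 2017: Mar 9 2017.
2nd Thursday of April 2017: Apr 13 2017.

Feb 9 2017, Mar 9 2017, Apr 13 2017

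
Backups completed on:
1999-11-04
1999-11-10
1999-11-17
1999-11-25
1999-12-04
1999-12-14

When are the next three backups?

1999-12-25, 2000-01-06, 2000-01-19

Gaps: 6, 7, 8, 9, 10 days — each gap is 1 larger than the previous one.
Next gap: 11 days. 1999-12-14 + 11 days = 1999-12-25.
Next gap: 12 days. 1999-12-25 + 12 days = 2000-01-06.
Next gap: 13 days. 2000-01-06 + 13 days = 2000-01-19.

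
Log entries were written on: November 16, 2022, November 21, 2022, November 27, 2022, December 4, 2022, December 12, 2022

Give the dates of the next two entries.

December 21, 2022; December 31, 2022

The spacing grows by 1 each time: 5, 6, 7, 8 days.
Next gap: 9 days. December 12, 2022 + 9 days = December 21, 2022.
Next gap: 10 days. December 21, 2022 + 10 days = December 31, 2022.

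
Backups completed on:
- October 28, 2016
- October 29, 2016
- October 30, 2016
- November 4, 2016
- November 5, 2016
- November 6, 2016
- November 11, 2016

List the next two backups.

The gap pattern 1, 1, 5, 1, 1, 5 repeats every 3 events.
These are the Fridays, Saturdays and Sundays of each week.
The following Saturday is November 12, 2016.
The following Sunday is November 13, 2016.

November 12, 2016; November 13, 2016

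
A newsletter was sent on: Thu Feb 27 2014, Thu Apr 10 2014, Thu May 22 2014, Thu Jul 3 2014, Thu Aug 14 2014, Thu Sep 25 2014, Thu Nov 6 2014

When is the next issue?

Thu Dec 18 2014

Gaps between consecutive events: 42, 42, 42, 42, 42, 42 days — a constant 42-day interval.
Thu Nov 6 2014 + 42 days = Thu Dec 18 2014.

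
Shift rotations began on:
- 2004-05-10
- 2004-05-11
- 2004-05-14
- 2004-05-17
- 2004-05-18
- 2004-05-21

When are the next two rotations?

2004-05-24, 2004-05-25

Every event lands on a Monday or Tuesday or Friday (gaps cycle 1, 3, 3, 1, 3).
So the schedule is: every Monday, Tuesday and Friday.
Next Monday: 2004-05-24.
Next Tuesday: 2004-05-25.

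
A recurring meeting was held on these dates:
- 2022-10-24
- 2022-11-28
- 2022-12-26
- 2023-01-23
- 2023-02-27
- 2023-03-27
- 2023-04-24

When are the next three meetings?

2023-05-22, 2023-06-26, 2023-07-24

All dates are Mondays, 35, 28, 28, 35, 28, 28 days apart.
Specifically, the 4th Monday of each month.
4th Monday of May 2023: 2023-05-22.
June 2023 — 4th Monday is 2023-06-26.
July 2023 — 4th Monday is 2023-07-24.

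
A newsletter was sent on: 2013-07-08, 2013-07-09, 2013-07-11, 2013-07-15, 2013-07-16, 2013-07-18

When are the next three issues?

2013-07-22, 2013-07-23, 2013-07-25

Every event lands on a Monday or Tuesday or Thursday (gaps cycle 1, 2, 4, 1, 2).
So the schedule is: every Monday, Tuesday and Thursday.
The following Monday is 2013-07-22.
Next Tuesday: 2013-07-23.
Next Thursday: 2013-07-25.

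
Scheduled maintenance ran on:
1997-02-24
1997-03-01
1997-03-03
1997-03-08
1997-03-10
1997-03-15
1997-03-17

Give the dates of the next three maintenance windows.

1997-03-22, 1997-03-24, 1997-03-29

Gaps: 5, 2, 5, 2, 5, 2 days — not constant, but cyclic with period 2.
The events fall on every Monday and Saturday.
Next Saturday: 1997-03-22.
Next Monday: 1997-03-24.
Next Saturday: 1997-03-29.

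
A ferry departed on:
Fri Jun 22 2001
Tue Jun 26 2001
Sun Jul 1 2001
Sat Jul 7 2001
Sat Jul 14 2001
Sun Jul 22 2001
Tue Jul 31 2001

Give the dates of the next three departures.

Gaps: 4, 5, 6, 7, 8, 9 days — each gap is 1 larger than the previous one.
Next gap: 10 days. Tue Jul 31 2001 + 10 days = Fri Aug 10 2001.
Next gap: 11 days. Fri Aug 10 2001 + 11 days = Tue Aug 21 2001.
Next gap: 12 days. Tue Aug 21 2001 + 12 days = Sun Sep 2 2001.

Fri Aug 10 2001, Tue Aug 21 2001, Sun Sep 2 2001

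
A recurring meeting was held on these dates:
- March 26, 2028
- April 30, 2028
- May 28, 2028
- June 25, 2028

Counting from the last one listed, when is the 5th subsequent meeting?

November 26, 2028

All Sundays; the gaps (35, 28, 28) vary with month length.
This is the last Sunday of each month.
July 2028 ends with Sunday July 30, 2028.
August 2028 ends with Sunday August 27, 2028.
Last Sunday of September 2028: September 24, 2028.
Last Sunday of October 2028: October 29, 2028.
Last Sunday of November 2028: November 26, 2028.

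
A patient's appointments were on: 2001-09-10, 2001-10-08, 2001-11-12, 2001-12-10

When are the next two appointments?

2002-01-14, 2002-02-11

All dates are Mondays, 28, 35, 28 days apart.
Specifically, the 2nd Monday of each month.
2nd Monday of January 2002: 2002-01-14.
February 2002 — 2nd Monday is 2002-02-11.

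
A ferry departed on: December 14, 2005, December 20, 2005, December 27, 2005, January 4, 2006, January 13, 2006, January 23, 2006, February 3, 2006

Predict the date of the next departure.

The spacing grows by 1 each time: 6, 7, 8, 9, 10, 11 days.
Next gap: 12 days. February 3, 2006 + 12 days = February 15, 2006.

February 15, 2006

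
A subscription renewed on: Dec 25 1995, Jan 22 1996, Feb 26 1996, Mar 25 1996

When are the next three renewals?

All dates are Mondays, 28, 35, 28 days apart.
Specifically, the 4th Monday of each month.
April 1996 — 4th Monday is Apr 22 1996.
May 1996 — 4th Monday is May 27 1996.
4th Monday of June 1996: Jun 24 1996.

Apr 22 1996, May 27 1996, Jun 24 1996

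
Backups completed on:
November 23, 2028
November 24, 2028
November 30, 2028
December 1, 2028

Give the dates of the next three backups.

Every event lands on a Thursday or Friday (gaps cycle 1, 6, 1).
So the schedule is: every Thursday and Friday.
The following Thursday is December 7, 2028.
Next Friday: December 8, 2028.
The following Thursday is December 14, 2028.

December 7, 2028; December 8, 2028; December 14, 2028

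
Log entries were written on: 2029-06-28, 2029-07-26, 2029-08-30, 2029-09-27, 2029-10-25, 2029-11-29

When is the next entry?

Every date is a Thursday; gaps 28, 35, 28, 28, 35 days.
Each is the last Thursday of its month (at least one falls on the 29th or later, ruling out '4th Thursday').
Last Thursday of December 2029: 2029-12-27.

2029-12-27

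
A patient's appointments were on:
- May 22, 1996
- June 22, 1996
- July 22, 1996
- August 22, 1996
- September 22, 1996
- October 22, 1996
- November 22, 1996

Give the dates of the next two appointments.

December 22, 1996; January 22, 1997

The day-of-month is always 22 (31, 30, 31, 31, 30, 31 days between events).
So this recurs on the 22nd of each month.
Next: December 1996 → December 22, 1996.
Next: January 1997 → January 22, 1997.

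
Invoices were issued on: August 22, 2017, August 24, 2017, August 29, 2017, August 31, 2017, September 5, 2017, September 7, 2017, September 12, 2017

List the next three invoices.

September 14, 2017; September 19, 2017; September 21, 2017

Gaps: 2, 5, 2, 5, 2, 5 days — not constant, but cyclic with period 2.
The events fall on every Tuesday and Thursday.
Next Thursday: September 14, 2017.
The following Tuesday is September 19, 2017.
The following Thursday is September 21, 2017.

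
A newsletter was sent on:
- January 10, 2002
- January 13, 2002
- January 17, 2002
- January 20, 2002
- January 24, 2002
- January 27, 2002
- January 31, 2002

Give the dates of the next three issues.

February 3, 2002; February 7, 2002; February 10, 2002

Every event lands on a Thursday or Sunday (gaps cycle 3, 4, 3, 4, 3, 4).
So the schedule is: every Thursday and Sunday.
The following Sunday is February 3, 2002.
Next Thursday: February 7, 2002.
The following Sunday is February 10, 2002.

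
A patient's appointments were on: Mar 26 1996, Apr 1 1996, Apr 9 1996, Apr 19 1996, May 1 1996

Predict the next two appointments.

Gaps: 6, 8, 10, 12 days — each gap is 2 larger than the previous one.
Next gap: 14 days. May 1 1996 + 14 days = May 15 1996.
Next gap: 16 days. May 15 1996 + 16 days = May 31 1996.

May 15 1996, May 31 1996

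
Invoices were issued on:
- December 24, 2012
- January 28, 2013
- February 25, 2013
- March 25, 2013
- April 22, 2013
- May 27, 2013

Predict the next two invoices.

June 24, 2013; July 22, 2013

These are Mondays at 28- or 35-day spacing (35, 28, 28, 28, 35).
The pattern: 4th Monday of the month.
4th Monday of June 2013: June 24, 2013.
July 2013 — 4th Monday is July 22, 2013.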